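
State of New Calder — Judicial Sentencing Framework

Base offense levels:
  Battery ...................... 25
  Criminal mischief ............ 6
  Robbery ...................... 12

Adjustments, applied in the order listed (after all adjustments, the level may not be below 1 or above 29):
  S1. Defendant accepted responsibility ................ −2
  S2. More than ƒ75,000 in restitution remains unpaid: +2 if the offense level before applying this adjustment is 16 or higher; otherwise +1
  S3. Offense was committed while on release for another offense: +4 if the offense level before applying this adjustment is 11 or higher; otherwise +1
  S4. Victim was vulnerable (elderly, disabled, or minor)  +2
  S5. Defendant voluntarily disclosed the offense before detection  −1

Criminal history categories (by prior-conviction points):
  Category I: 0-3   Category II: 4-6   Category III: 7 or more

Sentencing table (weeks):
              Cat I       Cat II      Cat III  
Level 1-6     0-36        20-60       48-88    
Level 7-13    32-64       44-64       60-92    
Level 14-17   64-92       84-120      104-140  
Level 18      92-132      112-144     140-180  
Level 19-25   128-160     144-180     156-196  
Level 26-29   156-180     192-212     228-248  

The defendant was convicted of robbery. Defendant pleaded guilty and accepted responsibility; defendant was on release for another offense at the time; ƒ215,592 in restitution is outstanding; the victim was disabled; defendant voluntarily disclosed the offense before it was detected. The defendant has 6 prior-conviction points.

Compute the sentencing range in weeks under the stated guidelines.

84-120 weeks

Base offense level for robbery: 12.
S1 applies: 12 − 2 = 10.
S2 applies (level before this adjustment is 10 < 16, so +1): 10 + 1 = 11.
S3 applies (level before this adjustment is 11 ≥ 11, so +4): 11 + 4 = 15.
S4 applies: 15 + 2 = 17.
S5 applies: 17 − 1 = 16.
Final offense level: 16.
Criminal history: 6 prior points → Category II (4-6).
Level 16 falls in the 14-17 band.
Grid: Level 14-17 × Category II = 84-120 weeks.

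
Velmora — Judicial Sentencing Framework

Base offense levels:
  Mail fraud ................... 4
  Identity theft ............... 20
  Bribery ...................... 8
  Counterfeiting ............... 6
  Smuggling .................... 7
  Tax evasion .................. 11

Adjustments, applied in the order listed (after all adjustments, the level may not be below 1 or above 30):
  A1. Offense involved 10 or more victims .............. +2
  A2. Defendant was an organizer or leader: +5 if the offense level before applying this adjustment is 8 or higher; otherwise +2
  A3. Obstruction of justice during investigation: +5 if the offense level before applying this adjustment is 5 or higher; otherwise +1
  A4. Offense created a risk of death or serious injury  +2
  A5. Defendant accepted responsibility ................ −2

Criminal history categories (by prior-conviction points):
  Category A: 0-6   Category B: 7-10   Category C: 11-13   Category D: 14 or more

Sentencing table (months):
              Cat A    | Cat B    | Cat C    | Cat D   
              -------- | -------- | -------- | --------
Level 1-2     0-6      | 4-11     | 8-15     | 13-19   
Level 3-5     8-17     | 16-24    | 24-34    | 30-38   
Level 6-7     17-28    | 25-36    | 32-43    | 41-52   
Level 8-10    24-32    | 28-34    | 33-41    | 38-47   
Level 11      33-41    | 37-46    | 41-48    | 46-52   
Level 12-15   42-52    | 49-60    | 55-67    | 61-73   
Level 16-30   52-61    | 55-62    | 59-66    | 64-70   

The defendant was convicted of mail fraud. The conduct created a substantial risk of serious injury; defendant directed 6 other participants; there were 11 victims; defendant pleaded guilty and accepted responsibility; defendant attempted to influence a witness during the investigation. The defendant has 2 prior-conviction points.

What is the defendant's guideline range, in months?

42-52 months

Base offense level for mail fraud: 4.
A1 applies: 4 + 2 = 6.
A2 applies (level before this adjustment is 6 < 8, so +2): 6 + 2 = 8.
A3 applies (level before this adjustment is 8 ≥ 5, so +5): 8 + 5 = 13.
A4 applies: 13 + 2 = 15.
A5 applies: 15 − 2 = 13.
Final offense level: 13.
Criminal history: 2 prior points → Category A (0-6).
Level 13 falls in the 12-15 band.
Grid: Level 12-15 × Category A = 42-52 months.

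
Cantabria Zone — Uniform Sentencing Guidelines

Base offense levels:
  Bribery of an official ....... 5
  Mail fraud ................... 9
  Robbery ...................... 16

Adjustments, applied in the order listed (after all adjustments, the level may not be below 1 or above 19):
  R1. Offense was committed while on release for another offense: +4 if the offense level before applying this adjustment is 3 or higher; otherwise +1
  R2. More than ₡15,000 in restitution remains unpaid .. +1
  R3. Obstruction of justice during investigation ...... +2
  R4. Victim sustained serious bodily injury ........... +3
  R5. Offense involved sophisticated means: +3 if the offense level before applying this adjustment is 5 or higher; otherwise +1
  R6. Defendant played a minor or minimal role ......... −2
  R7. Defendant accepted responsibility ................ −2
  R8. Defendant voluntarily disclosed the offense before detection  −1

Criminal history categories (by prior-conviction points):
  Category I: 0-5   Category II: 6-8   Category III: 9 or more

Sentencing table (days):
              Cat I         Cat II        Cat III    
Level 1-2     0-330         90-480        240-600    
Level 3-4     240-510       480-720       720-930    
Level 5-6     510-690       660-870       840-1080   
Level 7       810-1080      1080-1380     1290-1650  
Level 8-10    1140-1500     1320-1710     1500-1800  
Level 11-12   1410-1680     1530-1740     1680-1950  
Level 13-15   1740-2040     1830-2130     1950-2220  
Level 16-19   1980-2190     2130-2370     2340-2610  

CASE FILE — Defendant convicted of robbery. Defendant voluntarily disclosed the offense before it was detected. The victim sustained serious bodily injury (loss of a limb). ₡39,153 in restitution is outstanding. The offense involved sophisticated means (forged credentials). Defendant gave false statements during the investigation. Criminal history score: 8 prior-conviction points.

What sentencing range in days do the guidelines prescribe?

2130-2370 days

Base offense level for robbery: 16.
R2 applies: 16 + 1 = 17.
R3 applies: 17 + 2 = 19.
R4 applies: 19 + 3 = 22.
R5 applies (level before this adjustment is 22 ≥ 5, so +3): 22 + 3 = 25.
R6 does not apply.
R8 applies: 25 − 1 = 24.
Level 24 exceeds the maximum of 19; capped at 19.
Final offense level: 19.
Criminal history: 8 prior points → Category II (6-8).
Level 19 falls in the 16-19 band.
Grid: Level 16-19 × Category II = 2130-2370 days.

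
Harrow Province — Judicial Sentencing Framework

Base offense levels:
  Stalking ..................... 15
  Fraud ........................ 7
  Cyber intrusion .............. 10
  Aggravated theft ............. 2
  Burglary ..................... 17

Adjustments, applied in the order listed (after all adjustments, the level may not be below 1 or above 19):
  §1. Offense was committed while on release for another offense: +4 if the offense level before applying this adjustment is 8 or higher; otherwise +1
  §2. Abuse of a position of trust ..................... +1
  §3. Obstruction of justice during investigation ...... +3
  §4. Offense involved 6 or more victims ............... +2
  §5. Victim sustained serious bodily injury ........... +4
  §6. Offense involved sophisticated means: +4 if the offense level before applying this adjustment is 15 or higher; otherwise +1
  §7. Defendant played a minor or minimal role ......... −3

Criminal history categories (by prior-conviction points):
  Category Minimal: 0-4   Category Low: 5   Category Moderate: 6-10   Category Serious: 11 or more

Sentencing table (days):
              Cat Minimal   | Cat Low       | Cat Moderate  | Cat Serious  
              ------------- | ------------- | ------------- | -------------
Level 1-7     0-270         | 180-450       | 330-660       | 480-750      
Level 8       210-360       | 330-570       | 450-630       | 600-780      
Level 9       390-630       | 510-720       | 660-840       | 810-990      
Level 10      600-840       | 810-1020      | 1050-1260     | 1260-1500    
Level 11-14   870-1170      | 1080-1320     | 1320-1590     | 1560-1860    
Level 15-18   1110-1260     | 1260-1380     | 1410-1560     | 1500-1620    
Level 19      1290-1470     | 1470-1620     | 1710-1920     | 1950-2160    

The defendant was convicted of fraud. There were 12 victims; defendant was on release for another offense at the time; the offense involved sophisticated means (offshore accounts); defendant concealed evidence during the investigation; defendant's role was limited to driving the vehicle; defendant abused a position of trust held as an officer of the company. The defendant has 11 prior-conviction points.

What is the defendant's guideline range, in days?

1560-1860 days

Base offense level for fraud: 7.
§1 applies (level before this adjustment is 7 < 8, so +1): 7 + 1 = 8.
§2 applies: 8 + 1 = 9.
§3 applies: 9 + 3 = 12.
§4 applies: 12 + 2 = 14.
§6 applies (level before this adjustment is 14 < 15, so +1): 14 + 1 = 15.
§7 applies: 15 − 3 = 12.
Final offense level: 12.
Criminal history: 11 prior points → Category Serious (11+).
Level 12 falls in the 11-14 band.
Grid: Level 11-14 × Category Serious = 1560-1860 days.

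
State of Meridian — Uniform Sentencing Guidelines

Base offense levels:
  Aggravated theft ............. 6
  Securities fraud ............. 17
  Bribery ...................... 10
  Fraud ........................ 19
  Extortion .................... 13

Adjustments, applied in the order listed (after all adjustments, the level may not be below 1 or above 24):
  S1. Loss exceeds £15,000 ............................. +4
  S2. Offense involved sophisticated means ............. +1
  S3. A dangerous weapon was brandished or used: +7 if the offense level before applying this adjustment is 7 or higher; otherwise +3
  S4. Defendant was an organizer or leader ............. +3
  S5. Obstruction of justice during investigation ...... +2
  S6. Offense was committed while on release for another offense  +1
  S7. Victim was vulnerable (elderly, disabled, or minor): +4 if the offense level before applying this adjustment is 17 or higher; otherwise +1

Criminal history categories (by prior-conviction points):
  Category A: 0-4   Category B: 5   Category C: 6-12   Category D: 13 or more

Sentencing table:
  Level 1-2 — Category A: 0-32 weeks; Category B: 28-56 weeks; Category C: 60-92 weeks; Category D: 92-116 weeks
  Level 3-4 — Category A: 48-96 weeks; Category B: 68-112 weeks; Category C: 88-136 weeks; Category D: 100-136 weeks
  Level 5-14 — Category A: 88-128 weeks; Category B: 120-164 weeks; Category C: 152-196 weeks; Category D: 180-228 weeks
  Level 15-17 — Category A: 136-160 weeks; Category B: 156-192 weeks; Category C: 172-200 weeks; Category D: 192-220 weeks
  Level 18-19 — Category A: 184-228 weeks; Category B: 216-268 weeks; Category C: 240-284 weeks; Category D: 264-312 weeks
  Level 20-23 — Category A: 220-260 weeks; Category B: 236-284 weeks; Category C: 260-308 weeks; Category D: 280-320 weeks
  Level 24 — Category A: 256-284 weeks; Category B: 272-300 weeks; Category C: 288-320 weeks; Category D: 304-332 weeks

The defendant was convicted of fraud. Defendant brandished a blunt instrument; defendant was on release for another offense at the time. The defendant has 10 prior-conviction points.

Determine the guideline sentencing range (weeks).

Base offense level for fraud: 19.
S1 does not apply.
S2 does not apply.
S3 applies (level before this adjustment is 19 ≥ 7, so +7): 19 + 7 = 26.
S5 does not apply.
S6 applies: 26 + 1 = 27.
Level 27 exceeds the maximum of 24; capped at 24.
Final offense level: 24.
Criminal history: 10 prior points → Category C (6-12).
Level 24 falls in the 24 band.
Grid: Level 24 × Category C = 288-320 weeks.

288-320 weeks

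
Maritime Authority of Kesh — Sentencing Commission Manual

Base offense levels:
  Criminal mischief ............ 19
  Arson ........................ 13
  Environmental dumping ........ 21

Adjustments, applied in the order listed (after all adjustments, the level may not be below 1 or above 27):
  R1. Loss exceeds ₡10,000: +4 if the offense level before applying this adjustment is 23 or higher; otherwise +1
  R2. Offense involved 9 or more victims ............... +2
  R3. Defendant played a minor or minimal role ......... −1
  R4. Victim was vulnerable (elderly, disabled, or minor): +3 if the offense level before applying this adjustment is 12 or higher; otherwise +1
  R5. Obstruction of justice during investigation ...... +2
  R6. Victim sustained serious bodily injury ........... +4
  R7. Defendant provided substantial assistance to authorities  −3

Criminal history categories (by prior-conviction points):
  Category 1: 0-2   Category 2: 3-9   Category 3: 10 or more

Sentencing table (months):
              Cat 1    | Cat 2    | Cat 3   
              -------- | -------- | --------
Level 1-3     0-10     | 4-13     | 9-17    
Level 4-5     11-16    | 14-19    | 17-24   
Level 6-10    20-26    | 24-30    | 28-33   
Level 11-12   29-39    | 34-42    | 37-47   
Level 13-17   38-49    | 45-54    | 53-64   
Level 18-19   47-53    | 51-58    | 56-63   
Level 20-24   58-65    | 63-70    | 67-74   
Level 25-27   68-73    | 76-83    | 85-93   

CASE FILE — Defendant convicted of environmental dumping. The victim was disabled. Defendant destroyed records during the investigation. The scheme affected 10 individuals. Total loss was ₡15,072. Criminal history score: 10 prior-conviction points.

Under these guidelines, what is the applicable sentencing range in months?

85-93 months

Base offense level for environmental dumping: 21.
R1 applies (level before this adjustment is 21 < 23, so +1): 21 + 1 = 22.
R2 applies: 22 + 2 = 24.
R4 applies (level before this adjustment is 24 ≥ 12, so +3): 24 + 3 = 27.
R5 applies: 27 + 2 = 29.
R6 does not apply.
Level 29 exceeds the maximum of 27; capped at 27.
Final offense level: 27.
Criminal history: 10 prior points → Category 3 (10+).
Level 27 falls in the 25-27 band.
Grid: Level 25-27 × Category 3 = 85-93 months.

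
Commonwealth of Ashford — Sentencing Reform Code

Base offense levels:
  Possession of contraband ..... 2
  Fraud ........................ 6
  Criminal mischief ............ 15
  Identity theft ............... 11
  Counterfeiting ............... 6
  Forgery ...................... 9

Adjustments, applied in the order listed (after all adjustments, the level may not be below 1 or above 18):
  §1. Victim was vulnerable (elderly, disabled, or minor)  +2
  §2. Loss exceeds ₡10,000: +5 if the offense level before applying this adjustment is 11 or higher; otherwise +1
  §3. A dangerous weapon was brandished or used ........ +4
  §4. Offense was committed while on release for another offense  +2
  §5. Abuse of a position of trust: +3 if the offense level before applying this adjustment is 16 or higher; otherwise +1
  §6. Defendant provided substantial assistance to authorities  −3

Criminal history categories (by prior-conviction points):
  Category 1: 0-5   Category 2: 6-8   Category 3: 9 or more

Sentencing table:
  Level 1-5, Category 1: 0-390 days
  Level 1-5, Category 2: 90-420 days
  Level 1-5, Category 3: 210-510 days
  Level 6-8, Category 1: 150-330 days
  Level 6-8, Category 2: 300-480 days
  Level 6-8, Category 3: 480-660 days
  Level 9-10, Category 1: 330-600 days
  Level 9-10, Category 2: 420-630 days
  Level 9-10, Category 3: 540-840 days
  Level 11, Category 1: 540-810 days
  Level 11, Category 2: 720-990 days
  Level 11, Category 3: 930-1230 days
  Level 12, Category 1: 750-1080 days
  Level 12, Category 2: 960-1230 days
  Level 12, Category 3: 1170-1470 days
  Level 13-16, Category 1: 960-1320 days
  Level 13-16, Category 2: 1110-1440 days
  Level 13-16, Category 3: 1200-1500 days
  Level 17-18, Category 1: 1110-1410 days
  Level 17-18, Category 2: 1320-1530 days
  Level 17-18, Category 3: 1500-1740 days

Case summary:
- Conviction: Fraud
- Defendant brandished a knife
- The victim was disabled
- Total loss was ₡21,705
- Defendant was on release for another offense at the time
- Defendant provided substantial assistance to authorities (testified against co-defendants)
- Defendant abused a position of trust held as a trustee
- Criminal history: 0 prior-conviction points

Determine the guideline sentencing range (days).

Base offense level for fraud: 6.
§1 applies: 6 + 2 = 8.
§2 applies (level before this adjustment is 8 < 11, so +1): 8 + 1 = 9.
§3 applies: 9 + 4 = 13.
§4 applies: 13 + 2 = 15.
§5 applies (level before this adjustment is 15 < 16, so +1): 15 + 1 = 16.
§6 applies: 16 − 3 = 13.
Final offense level: 13.
Criminal history: 0 prior points → Category 1 (0-5).
Level 13 falls in the 13-16 band.
Grid: Level 13-16 × Category 1 = 960-1320 days.

960-1320 days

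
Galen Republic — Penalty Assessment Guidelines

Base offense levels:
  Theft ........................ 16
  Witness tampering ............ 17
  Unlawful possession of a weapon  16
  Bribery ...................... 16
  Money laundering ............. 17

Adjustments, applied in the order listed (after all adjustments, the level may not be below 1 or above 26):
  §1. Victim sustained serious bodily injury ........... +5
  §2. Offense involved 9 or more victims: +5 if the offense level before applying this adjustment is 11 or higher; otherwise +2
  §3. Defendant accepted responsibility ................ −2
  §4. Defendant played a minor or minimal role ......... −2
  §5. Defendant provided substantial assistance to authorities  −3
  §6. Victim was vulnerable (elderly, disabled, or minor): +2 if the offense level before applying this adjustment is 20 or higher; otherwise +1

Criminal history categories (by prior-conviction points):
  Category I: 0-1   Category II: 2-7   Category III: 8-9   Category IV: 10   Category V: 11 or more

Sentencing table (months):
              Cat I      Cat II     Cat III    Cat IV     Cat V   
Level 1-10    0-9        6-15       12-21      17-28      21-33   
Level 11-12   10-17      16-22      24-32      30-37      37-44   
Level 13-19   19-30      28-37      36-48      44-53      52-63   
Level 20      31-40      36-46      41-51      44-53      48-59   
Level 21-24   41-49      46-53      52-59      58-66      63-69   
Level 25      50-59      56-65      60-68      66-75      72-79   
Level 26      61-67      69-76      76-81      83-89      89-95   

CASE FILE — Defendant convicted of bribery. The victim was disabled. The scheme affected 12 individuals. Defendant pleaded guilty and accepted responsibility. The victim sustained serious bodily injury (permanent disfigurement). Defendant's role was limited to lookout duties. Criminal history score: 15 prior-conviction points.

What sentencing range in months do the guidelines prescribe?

Base offense level for bribery: 16.
§1 applies: 16 + 5 = 21.
§2 applies (level before this adjustment is 21 ≥ 11, so +5): 21 + 5 = 26.
§3 applies: 26 − 2 = 24.
§4 applies: 24 − 2 = 22.
§6 applies (level before this adjustment is 22 ≥ 20, so +2): 22 + 2 = 24.
Final offense level: 24.
Criminal history: 15 prior points → Category V (11+).
Level 24 falls in the 21-24 band.
Grid: Level 21-24 × Category V = 63-69 months.

63-69 months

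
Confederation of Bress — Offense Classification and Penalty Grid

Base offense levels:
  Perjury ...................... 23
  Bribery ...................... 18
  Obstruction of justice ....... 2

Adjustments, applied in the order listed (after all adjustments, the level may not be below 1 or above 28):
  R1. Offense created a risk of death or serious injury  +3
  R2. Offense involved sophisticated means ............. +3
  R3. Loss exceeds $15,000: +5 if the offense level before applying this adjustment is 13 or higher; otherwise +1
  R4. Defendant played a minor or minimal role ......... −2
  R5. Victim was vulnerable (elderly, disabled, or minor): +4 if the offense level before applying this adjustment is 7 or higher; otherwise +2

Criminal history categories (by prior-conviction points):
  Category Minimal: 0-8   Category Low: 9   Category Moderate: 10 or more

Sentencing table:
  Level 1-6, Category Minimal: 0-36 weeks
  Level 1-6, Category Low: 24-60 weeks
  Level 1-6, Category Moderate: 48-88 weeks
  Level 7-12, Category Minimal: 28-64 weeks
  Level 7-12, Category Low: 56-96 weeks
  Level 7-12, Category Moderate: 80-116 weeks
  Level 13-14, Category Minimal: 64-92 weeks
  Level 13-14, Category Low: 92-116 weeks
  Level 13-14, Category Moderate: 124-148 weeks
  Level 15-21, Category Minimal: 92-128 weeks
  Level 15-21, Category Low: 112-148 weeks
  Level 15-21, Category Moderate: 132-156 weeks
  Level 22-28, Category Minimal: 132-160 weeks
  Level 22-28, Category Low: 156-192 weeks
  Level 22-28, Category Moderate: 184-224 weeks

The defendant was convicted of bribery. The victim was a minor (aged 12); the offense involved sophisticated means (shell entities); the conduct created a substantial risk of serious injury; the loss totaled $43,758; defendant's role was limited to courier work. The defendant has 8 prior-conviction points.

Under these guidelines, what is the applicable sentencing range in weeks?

132-160 weeks

Base offense level for bribery: 18.
R1 applies: 18 + 3 = 21.
R2 applies: 21 + 3 = 24.
R3 applies (level before this adjustment is 24 ≥ 13, so +5): 24 + 5 = 29.
R4 applies: 29 − 2 = 27.
R5 applies (level before this adjustment is 27 ≥ 7, so +4): 27 + 4 = 31.
Level 31 exceeds the maximum of 28; capped at 28.
Final offense level: 28.
Criminal history: 8 prior points → Category Minimal (0-8).
Level 28 falls in the 22-28 band.
Grid: Level 22-28 × Category Minimal = 132-160 weeks.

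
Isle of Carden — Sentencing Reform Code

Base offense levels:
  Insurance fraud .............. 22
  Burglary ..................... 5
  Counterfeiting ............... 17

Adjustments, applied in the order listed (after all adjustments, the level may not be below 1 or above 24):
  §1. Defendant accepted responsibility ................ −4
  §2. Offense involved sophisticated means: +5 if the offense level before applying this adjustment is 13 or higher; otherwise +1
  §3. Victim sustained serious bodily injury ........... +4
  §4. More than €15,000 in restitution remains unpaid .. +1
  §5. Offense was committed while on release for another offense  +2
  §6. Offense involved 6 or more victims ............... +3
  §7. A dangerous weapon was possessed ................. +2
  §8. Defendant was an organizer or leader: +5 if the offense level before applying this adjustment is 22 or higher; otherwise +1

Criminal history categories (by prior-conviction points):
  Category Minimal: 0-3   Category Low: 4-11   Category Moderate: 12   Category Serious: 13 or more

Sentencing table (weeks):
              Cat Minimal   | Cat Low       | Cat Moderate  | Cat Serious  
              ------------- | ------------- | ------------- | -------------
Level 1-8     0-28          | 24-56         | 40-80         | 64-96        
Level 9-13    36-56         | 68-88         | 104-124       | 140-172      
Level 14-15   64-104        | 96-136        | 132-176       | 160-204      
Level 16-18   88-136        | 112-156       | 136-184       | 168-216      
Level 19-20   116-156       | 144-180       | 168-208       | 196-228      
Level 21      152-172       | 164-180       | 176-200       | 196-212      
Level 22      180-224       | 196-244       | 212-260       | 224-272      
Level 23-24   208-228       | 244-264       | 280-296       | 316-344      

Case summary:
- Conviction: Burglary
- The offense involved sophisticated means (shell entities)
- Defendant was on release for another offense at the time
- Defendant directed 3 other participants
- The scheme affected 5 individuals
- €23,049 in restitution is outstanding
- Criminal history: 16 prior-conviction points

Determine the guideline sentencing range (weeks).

Base offense level for burglary: 5.
§2 applies (level before this adjustment is 5 < 13, so +1): 5 + 1 = 6.
§4 applies: 6 + 1 = 7.
§5 applies: 7 + 2 = 9.
§6 does not apply.
§7 does not apply.
§8 applies (level before this adjustment is 9 < 22, so +1): 9 + 1 = 10.
Final offense level: 10.
Criminal history: 16 prior points → Category Serious (13+).
Level 10 falls in the 9-13 band.
Grid: Level 9-13 × Category Serious = 140-172 weeks.

140-172 weeks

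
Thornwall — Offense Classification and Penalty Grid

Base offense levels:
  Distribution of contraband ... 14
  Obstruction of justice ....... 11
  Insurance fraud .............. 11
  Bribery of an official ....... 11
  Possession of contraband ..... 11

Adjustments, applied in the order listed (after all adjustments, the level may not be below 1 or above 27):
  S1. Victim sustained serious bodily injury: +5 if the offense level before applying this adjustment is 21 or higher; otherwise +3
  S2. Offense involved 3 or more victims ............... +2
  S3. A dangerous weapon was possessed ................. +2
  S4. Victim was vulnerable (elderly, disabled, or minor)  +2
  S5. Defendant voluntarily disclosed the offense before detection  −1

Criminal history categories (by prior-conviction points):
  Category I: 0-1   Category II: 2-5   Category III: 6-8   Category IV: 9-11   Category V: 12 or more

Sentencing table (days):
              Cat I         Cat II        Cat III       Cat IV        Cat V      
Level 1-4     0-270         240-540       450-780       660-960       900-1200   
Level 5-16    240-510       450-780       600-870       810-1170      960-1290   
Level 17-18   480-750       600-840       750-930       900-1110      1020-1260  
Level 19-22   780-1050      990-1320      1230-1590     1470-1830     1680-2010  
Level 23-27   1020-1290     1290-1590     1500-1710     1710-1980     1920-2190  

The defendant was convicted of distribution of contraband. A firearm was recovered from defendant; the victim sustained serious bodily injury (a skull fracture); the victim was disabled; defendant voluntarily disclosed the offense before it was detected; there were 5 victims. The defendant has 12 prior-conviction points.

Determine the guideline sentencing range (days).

1680-2010 days

Base offense level for distribution of contraband: 14.
S1 applies (level before this adjustment is 14 < 21, so +3): 14 + 3 = 17.
S2 applies: 17 + 2 = 19.
S3 applies: 19 + 2 = 21.
S4 applies: 21 + 2 = 23.
S5 applies: 23 − 1 = 22.
Final offense level: 22.
Criminal history: 12 prior points → Category V (12+).
Level 22 falls in the 19-22 band.
Grid: Level 19-22 × Category V = 1680-2010 days.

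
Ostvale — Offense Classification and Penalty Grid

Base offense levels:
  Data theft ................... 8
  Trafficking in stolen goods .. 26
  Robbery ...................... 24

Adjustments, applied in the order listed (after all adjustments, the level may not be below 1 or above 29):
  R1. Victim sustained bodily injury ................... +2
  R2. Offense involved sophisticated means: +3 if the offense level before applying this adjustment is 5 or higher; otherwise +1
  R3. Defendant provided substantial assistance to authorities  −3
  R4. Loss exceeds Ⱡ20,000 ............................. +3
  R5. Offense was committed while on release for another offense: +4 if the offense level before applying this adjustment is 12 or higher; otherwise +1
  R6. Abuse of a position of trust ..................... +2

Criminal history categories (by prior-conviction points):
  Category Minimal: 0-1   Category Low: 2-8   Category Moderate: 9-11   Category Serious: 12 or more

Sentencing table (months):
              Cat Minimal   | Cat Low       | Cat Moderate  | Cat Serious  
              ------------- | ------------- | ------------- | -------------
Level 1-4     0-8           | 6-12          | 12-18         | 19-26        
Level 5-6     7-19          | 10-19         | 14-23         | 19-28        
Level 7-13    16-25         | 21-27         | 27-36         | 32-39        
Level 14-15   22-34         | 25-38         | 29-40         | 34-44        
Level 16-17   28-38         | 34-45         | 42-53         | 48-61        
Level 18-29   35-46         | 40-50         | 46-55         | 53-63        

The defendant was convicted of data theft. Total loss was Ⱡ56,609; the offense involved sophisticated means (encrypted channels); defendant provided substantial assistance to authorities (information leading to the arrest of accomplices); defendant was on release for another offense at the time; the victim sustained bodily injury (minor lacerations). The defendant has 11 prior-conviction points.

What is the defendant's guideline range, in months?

42-53 months

Base offense level for data theft: 8.
R1 applies: 8 + 2 = 10.
R2 applies (level before this adjustment is 10 ≥ 5, so +3): 10 + 3 = 13.
R3 applies: 13 − 3 = 10.
R4 applies: 10 + 3 = 13.
R5 applies (level before this adjustment is 13 ≥ 12, so +4): 13 + 4 = 17.
Final offense level: 17.
Criminal history: 11 prior points → Category Moderate (9-11).
Level 17 falls in the 16-17 band.
Grid: Level 16-17 × Category Moderate = 42-53 months.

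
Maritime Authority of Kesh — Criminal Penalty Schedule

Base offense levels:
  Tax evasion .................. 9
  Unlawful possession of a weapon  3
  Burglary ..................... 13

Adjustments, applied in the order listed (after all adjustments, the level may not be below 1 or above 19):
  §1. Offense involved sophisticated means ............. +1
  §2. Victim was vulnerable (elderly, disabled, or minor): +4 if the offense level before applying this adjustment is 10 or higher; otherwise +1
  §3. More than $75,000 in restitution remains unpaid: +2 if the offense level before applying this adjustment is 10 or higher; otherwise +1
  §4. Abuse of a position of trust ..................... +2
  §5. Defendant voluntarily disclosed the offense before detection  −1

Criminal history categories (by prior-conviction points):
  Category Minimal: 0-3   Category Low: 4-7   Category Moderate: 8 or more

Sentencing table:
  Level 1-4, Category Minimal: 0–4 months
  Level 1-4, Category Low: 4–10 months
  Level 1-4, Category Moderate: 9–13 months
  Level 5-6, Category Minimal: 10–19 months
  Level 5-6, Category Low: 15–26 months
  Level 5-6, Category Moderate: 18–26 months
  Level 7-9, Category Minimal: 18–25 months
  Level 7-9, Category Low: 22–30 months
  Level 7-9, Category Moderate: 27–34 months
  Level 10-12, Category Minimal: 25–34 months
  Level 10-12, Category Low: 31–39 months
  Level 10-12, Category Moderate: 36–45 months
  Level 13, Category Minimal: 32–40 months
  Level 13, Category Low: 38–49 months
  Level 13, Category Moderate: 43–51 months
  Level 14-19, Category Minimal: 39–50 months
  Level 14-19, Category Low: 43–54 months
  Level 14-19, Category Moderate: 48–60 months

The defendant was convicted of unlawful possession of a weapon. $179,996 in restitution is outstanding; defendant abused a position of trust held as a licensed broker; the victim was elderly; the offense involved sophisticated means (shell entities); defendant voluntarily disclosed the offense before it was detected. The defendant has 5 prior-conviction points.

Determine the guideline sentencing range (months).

Base offense level for unlawful possession of a weapon: 3.
§1 applies: 3 + 1 = 4.
§2 applies (level before this adjustment is 4 < 10, so +1): 4 + 1 = 5.
§3 applies (level before this adjustment is 5 < 10, so +1): 5 + 1 = 6.
§4 applies: 6 + 2 = 8.
§5 applies: 8 − 1 = 7.
Final offense level: 7.
Criminal history: 5 prior points → Category Low (4-7).
Level 7 falls in the 7-9 band.
Grid: Level 7-9 × Category Low = 22-30 months.

22-30 months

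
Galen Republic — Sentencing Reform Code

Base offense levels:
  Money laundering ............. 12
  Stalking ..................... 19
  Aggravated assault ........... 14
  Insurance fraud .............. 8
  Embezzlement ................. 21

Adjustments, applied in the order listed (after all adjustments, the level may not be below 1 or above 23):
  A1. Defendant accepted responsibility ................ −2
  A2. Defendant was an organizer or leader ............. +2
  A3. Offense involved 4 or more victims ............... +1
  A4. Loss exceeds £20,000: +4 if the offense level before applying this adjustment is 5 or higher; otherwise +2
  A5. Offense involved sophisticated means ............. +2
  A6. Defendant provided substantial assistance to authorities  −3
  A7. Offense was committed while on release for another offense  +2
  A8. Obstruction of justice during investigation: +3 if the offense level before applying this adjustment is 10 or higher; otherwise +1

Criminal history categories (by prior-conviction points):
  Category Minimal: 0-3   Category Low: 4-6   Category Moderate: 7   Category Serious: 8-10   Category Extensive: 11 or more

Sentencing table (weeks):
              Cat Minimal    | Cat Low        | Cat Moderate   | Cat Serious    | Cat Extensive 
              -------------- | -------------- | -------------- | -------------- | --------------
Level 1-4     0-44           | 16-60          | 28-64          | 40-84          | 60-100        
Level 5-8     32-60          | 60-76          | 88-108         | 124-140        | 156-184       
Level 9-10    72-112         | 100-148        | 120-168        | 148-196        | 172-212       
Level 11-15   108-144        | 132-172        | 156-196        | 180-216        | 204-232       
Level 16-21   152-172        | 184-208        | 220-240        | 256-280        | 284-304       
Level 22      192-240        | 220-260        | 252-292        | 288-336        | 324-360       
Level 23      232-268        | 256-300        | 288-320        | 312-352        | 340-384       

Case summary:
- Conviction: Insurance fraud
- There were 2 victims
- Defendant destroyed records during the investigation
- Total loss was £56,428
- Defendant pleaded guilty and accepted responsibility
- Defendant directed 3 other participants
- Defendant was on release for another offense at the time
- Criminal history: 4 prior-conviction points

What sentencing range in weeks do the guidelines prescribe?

184-208 weeks

Base offense level for insurance fraud: 8.
A1 applies: 8 − 2 = 6.
A2 applies: 6 + 2 = 8.
A3 does not apply.
A4 applies (level before this adjustment is 8 ≥ 5, so +4): 8 + 4 = 12.
A7 applies: 12 + 2 = 14.
A8 applies (level before this adjustment is 14 ≥ 10, so +3): 14 + 3 = 17.
Final offense level: 17.
Criminal history: 4 prior points → Category Low (4-6).
Level 17 falls in the 16-21 band.
Grid: Level 16-21 × Category Low = 184-208 weeks.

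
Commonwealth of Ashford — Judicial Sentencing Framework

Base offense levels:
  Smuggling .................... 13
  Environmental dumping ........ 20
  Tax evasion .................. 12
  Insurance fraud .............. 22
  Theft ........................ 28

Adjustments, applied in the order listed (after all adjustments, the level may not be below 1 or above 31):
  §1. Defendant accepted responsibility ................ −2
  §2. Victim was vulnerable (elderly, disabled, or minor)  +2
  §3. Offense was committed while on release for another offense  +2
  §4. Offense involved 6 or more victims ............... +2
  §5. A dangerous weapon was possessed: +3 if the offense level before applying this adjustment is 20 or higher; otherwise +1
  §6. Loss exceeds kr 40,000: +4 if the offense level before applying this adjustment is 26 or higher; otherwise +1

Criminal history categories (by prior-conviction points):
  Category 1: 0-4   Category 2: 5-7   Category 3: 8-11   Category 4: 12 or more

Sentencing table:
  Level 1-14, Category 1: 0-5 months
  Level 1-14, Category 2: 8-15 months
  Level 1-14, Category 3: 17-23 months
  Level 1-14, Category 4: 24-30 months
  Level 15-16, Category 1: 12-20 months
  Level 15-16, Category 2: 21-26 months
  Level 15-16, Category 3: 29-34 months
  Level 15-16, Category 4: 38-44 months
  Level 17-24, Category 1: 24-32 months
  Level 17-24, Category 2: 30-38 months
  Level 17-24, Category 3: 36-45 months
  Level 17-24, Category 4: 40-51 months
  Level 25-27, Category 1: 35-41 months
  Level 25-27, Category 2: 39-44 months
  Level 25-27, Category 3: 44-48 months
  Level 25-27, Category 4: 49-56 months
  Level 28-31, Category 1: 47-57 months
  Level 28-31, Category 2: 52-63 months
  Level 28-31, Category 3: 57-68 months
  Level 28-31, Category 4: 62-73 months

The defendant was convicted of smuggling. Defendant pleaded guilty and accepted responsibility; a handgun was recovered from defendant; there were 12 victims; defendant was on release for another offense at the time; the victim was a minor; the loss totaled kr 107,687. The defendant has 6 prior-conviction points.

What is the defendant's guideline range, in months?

Base offense level for smuggling: 13.
§1 applies: 13 − 2 = 11.
§2 applies: 11 + 2 = 13.
§3 applies: 13 + 2 = 15.
§4 applies: 15 + 2 = 17.
§5 applies (level before this adjustment is 17 < 20, so +1): 17 + 1 = 18.
§6 applies (level before this adjustment is 18 < 26, so +1): 18 + 1 = 19.
Final offense level: 19.
Criminal history: 6 prior points → Category 2 (5-7).
Level 19 falls in the 17-24 band.
Grid: Level 17-24 × Category 2 = 30-38 months.

30-38 months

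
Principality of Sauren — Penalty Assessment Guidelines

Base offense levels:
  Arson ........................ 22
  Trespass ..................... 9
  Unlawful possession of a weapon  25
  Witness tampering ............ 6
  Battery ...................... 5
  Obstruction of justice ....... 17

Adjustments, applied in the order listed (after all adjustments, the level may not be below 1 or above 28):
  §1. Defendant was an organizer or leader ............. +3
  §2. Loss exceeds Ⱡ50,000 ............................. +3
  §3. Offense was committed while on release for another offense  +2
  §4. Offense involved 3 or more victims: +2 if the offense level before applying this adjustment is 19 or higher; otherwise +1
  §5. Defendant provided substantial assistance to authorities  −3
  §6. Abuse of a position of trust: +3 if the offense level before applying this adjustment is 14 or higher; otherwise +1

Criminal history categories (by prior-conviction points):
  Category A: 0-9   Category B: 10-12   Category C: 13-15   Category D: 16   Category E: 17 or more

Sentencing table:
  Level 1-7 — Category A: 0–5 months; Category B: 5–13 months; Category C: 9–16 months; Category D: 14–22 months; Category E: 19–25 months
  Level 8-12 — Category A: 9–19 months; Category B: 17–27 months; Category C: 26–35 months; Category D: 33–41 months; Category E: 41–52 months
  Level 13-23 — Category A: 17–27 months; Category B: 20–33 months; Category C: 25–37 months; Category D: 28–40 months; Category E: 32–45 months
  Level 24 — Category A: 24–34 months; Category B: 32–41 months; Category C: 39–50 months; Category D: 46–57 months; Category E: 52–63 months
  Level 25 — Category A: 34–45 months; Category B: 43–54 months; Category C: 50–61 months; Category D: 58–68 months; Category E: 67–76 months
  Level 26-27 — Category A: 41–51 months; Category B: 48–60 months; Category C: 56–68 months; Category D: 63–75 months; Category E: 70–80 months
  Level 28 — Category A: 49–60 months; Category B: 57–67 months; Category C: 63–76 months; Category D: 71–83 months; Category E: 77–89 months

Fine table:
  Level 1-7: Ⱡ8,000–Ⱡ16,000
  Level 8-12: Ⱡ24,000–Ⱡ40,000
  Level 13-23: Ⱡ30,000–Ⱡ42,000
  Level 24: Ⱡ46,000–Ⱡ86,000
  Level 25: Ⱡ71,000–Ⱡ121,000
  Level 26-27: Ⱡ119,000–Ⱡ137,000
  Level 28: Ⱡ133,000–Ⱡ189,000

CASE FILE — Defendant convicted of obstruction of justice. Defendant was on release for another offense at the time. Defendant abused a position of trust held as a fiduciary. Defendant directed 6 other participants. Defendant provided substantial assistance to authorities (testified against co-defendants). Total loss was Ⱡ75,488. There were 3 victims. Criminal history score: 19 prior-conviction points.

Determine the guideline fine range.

Base offense level for obstruction of justice: 17.
§1 applies: 17 + 3 = 20.
§2 applies: 20 + 3 = 23.
§3 applies: 23 + 2 = 25.
§4 applies (level before this adjustment is 25 ≥ 19, so +2): 25 + 2 = 27.
§5 applies: 27 − 3 = 24.
§6 applies (level before this adjustment is 24 ≥ 14, so +3): 24 + 3 = 27.
Final offense level: 27.
Level 27 falls in the 26-27 band.
Fine table: Level 26-27 → Ⱡ119,000–Ⱡ137,000.

Ⱡ119,000–Ⱡ137,000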